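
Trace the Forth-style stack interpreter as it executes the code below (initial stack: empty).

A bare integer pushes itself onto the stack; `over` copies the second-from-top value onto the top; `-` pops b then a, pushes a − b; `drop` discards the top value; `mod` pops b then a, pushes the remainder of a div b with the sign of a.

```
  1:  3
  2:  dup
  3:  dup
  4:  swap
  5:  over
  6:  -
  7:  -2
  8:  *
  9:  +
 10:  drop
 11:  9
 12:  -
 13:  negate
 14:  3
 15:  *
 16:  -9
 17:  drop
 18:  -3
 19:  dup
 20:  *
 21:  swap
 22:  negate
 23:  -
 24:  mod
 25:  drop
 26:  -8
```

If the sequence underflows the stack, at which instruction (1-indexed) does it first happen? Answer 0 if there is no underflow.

3      → 3
dup    → 3 3
dup    → 3 3 3
swap   → 3 3 3
over   → 3 3 3 3
-      → 3 3 0
-2     → 3 3 0 -2
*      → 3 3 0
+      → 3 3
drop   → 3
9      → 3 9
-      → -6
negate → 6
3      → 6 3
*      → 18
-9     → 18 -9
drop   → 18
-3     → 18 -3
dup    → 18 -3 -3
*      → 18 9
swap   → 9 18
negate → 9 -18
-      → 27
mod  — needs 2 operands, stack has 1 → underflow

24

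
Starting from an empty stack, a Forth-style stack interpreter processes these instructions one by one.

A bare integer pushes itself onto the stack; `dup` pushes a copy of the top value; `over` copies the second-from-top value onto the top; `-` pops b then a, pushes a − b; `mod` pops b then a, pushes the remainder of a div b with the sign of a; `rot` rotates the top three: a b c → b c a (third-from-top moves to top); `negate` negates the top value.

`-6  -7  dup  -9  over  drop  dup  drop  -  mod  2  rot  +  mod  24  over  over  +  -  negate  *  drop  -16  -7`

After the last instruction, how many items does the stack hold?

2

-6     -> -6
-7     -> -6 -7
dup    -> -6 -7 -7
-9     -> -6 -7 -7 -9
over   -> -6 -7 -7 -9 -7
drop   -> -6 -7 -7 -9
dup    -> -6 -7 -7 -9 -9
drop   -> -6 -7 -7 -9
-      -> -6 -7 2
mod    -> -6 -1
2      -> -6 -1 2
rot    -> -1 2 -6
+      -> -1 -4
mod    -> -1
24     -> -1 24
over   -> -1 24 -1
over   -> -1 24 -1 24
+      -> -1 24 23
-      -> -1 1
negate -> -1 -1
*      -> 1
drop   -> (empty)
-16    -> -16
-7     -> -16 -7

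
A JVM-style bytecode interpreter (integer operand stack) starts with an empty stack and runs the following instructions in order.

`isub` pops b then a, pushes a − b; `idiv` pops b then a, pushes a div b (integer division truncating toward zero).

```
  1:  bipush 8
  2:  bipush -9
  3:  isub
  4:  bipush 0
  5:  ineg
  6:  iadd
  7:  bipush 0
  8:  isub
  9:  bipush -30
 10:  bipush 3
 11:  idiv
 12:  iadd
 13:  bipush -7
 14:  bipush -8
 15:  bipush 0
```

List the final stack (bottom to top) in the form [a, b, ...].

[7, -7, -8, 0]

bipush 8   : 8
bipush -9  : 8 -9
isub       : 17
bipush 0   : 17 0
ineg       : 17 0
iadd       : 17
bipush 0   : 17 0
isub       : 17
bipush -30 : 17 -30
bipush 3   : 17 -30 3
idiv       : 17 -10
iadd       : 7
bipush -7  : 7 -7
bipush -8  : 7 -7 -8
bipush 0   : 7 -7 -8 0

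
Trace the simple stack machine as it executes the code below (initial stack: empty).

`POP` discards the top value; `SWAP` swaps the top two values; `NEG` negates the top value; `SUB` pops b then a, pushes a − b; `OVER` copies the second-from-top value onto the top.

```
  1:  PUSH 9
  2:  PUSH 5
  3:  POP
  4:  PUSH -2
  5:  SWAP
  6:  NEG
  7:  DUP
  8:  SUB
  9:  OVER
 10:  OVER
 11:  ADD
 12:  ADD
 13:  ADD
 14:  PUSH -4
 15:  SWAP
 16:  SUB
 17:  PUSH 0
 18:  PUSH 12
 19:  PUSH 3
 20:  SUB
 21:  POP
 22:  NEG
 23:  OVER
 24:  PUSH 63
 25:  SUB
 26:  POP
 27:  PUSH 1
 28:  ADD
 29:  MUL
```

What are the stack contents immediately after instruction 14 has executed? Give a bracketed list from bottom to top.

PUSH 9  : [9]
PUSH 5  : [9, 5]
POP     : [9]
PUSH -2 : [9, -2]
SWAP    : [-2, 9]
NEG     : [-2, -9]
DUP     : [-2, -9, -9]
SUB     : [-2, 0]
OVER    : [-2, 0, -2]
OVER    : [-2, 0, -2, 0]
ADD     : [-2, 0, -2]
ADD     : [-2, -2]
ADD     : [-4]
PUSH -4 : [-4, -4]

[-4, -4]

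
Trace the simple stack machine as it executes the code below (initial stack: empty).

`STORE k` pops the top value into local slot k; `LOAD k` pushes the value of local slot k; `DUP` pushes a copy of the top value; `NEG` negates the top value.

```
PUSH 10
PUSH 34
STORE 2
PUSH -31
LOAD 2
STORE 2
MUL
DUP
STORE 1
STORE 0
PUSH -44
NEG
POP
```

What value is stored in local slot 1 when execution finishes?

-310

PUSH 10  -> [10]
PUSH 34  -> [10, 34]
STORE 2  -> [10]
PUSH -31 -> [10, -31]
LOAD 2   -> [10, -31, 34]
STORE 2  -> [10, -31]
MUL      -> [-310]
DUP      -> [-310, -310]
STORE 1  -> [-310]
STORE 0  -> []
PUSH -44 -> [-44]
NEG      -> [44]
POP      -> []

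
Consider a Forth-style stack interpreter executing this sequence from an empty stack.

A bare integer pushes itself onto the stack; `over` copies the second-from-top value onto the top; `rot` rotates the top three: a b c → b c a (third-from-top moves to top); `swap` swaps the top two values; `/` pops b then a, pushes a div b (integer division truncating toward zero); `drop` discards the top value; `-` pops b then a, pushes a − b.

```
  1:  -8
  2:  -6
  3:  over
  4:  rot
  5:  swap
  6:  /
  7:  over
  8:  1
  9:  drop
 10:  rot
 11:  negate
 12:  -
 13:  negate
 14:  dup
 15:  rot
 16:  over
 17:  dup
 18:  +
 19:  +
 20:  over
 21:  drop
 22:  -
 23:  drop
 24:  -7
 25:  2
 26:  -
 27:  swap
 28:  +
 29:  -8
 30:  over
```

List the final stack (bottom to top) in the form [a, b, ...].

[3, -8, 3]

-8     : -8
-6     : -8 -6
over   : -8 -6 -8
rot    : -6 -8 -8
swap   : -6 -8 -8
/      : -6 1
over   : -6 1 -6
1      : -6 1 -6 1
drop   : -6 1 -6
rot    : 1 -6 -6
negate : 1 -6 6
-      : 1 -12
negate : 1 12
dup    : 1 12 12
rot    : 12 12 1
over   : 12 12 1 12
dup    : 12 12 1 12 12
+      : 12 12 1 24
+      : 12 12 25
over   : 12 12 25 12
drop   : 12 12 25
-      : 12 -13
drop   : 12
-7     : 12 -7
2      : 12 -7 2
-      : 12 -9
swap   : -9 12
+      : 3
-8     : 3 -8
over   : 3 -8 3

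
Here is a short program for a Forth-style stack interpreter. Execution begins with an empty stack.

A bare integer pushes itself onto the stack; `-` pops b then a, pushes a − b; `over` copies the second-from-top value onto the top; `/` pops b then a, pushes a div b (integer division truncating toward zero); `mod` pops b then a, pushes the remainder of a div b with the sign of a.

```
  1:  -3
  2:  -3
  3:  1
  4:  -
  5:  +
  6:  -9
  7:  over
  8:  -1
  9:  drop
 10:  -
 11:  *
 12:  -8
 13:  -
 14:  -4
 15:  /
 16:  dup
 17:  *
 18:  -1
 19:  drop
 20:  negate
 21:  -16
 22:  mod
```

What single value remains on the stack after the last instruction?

-3     : [-3]
-3     : [-3, -3]
1      : [-3, -3, 1]
-      : [-3, -4]
+      : [-7]
-9     : [-7, -9]
over   : [-7, -9, -7]
-1     : [-7, -9, -7, -1]
drop   : [-7, -9, -7]
-      : [-7, -2]
*      : [14]
-8     : [14, -8]
-      : [22]
-4     : [22, -4]
/      : [-5]
dup    : [-5, -5]
*      : [25]
-1     : [25, -1]
drop   : [25]
negate : [-25]
-16    : [-25, -16]
mod    : [-9]

-9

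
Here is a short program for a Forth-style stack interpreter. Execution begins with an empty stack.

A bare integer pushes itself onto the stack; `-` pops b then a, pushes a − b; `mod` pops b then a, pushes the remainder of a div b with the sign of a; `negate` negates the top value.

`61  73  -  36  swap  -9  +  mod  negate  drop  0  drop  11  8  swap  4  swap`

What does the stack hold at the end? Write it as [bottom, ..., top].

61     -> [61]
73     -> [61, 73]
-      -> [-12]
36     -> [-12, 36]
swap   -> [36, -12]
-9     -> [36, -12, -9]
+      -> [36, -21]
mod    -> [15]
negate -> [-15]
drop   -> []
0      -> [0]
drop   -> []
11     -> [11]
8      -> [11, 8]
swap   -> [8, 11]
4      -> [8, 11, 4]
swap   -> [8, 4, 11]

[8, 4, 11]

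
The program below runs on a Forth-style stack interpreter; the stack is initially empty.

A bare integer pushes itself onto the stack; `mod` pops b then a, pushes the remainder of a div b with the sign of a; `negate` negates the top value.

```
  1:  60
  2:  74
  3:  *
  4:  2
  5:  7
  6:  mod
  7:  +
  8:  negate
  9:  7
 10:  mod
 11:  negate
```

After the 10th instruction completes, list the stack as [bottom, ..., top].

[-4]

60      60
74      60 74
*       4440
2       4440 2
7       4440 2 7
mod     4440 2
+       4442
negate  -4442
7       -4442 7
mod     -4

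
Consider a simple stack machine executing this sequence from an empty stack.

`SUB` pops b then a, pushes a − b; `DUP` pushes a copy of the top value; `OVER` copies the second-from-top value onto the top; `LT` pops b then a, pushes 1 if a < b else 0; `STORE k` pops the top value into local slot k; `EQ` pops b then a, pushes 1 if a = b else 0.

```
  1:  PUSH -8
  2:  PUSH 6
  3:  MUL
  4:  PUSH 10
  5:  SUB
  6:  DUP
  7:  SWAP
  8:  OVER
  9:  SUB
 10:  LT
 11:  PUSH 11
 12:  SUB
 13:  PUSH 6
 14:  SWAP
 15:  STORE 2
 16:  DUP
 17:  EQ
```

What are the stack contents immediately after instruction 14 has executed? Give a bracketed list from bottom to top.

[6, -10]

PUSH -8 : [-8]
PUSH 6  : [-8, 6]
MUL     : [-48]
PUSH 10 : [-48, 10]
SUB     : [-58]
DUP     : [-58, -58]
SWAP    : [-58, -58]
OVER    : [-58, -58, -58]
SUB     : [-58, 0]
LT      : [1]
PUSH 11 : [1, 11]
SUB     : [-10]
PUSH 6  : [-10, 6]
SWAP    : [6, -10]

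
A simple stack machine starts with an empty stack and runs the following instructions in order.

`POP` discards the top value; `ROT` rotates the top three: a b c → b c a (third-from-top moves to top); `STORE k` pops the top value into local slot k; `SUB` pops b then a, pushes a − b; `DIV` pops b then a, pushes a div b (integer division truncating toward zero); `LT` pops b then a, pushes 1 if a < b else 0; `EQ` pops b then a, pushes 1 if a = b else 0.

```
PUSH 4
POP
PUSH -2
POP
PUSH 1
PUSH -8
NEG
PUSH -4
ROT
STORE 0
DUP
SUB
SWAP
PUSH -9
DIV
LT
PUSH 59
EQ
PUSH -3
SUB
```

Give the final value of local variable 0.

PUSH 4  : 4
POP     : (empty)
PUSH -2 : -2
POP     : (empty)
PUSH 1  : 1
PUSH -8 : 1 -8
NEG     : 1 8
PUSH -4 : 1 8 -4
ROT     : 8 -4 1
STORE 0 : 8 -4
DUP     : 8 -4 -4
SUB     : 8 0
SWAP    : 0 8
PUSH -9 : 0 8 -9
DIV     : 0 0
LT      : 0
PUSH 59 : 0 59
EQ      : 0
PUSH -3 : 0 -3
SUB     : 3

1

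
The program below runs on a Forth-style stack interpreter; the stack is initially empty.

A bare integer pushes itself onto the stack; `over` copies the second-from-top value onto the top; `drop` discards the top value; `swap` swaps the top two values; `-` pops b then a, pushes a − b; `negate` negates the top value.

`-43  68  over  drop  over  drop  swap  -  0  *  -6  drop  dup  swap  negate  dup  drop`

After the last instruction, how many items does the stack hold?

2

-43    : [-43]
68     : [-43, 68]
over   : [-43, 68, -43]
drop   : [-43, 68]
over   : [-43, 68, -43]
drop   : [-43, 68]
swap   : [68, -43]
-      : [111]
0      : [111, 0]
*      : [0]
-6     : [0, -6]
drop   : [0]
dup    : [0, 0]
swap   : [0, 0]
negate : [0, 0]
dup    : [0, 0, 0]
drop   : [0, 0]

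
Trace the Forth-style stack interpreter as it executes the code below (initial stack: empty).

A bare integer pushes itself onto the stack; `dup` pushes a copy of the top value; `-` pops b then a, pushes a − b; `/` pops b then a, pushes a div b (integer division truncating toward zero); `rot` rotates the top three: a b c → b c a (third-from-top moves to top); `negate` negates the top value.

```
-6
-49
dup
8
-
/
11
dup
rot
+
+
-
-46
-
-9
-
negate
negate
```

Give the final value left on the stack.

27

-6      -6
-49     -6 -49
dup     -6 -49 -49
8       -6 -49 -49 8
-       -6 -49 -57
/       -6 0
11      -6 0 11
dup     -6 0 11 11
rot     -6 11 11 0
+       -6 11 11
+       -6 22
-       -28
-46     -28 -46
-       18
-9      18 -9
-       27
negate  -27
negate  27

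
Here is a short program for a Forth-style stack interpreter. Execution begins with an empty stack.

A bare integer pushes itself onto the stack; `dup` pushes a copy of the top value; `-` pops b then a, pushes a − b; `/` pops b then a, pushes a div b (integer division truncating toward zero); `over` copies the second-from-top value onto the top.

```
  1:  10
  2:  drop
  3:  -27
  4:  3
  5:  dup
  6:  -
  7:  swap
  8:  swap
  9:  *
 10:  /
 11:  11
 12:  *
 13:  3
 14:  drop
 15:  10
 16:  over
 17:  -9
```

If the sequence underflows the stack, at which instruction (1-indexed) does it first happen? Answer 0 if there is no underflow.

10    [10]
drop  []
-27   [-27]
3     [-27, 3]
dup   [-27, 3, 3]
-     [-27, 0]
swap  [0, -27]
swap  [-27, 0]
*     [0]
/  — needs 2 operands, stack has 1 → underflow

10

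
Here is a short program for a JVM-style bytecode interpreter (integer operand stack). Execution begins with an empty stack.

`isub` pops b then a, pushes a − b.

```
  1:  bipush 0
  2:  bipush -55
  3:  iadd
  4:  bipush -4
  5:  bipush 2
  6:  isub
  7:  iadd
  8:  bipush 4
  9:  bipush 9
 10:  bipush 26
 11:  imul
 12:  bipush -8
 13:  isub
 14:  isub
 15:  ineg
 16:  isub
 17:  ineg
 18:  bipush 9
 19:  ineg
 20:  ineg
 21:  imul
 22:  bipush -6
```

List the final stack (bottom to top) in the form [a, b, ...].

bipush 0   : 0
bipush -55 : 0 -55
iadd       : -55
bipush -4  : -55 -4
bipush 2   : -55 -4 2
isub       : -55 -6
iadd       : -61
bipush 4   : -61 4
bipush 9   : -61 4 9
bipush 26  : -61 4 9 26
imul       : -61 4 234
bipush -8  : -61 4 234 -8
isub       : -61 4 242
isub       : -61 -238
ineg       : -61 238
isub       : -299
ineg       : 299
bipush 9   : 299 9
ineg       : 299 -9
ineg       : 299 9
imul       : 2691
bipush -6  : 2691 -6

[2691, -6]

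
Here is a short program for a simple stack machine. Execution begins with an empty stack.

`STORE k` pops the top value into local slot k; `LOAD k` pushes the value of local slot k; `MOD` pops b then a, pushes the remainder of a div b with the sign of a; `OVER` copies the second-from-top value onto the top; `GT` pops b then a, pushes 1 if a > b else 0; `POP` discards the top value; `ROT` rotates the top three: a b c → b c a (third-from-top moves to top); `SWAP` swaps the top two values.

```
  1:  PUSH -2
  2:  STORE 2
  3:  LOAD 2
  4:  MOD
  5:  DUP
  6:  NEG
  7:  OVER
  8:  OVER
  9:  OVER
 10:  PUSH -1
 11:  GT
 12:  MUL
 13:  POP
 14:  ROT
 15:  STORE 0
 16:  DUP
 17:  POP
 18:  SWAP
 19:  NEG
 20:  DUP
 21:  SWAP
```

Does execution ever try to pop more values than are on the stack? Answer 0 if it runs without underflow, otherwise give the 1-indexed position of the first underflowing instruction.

PUSH -2  -2
STORE 2  (empty)
LOAD 2   -2
MOD  — needs 2 operands, stack has 1 → underflow

4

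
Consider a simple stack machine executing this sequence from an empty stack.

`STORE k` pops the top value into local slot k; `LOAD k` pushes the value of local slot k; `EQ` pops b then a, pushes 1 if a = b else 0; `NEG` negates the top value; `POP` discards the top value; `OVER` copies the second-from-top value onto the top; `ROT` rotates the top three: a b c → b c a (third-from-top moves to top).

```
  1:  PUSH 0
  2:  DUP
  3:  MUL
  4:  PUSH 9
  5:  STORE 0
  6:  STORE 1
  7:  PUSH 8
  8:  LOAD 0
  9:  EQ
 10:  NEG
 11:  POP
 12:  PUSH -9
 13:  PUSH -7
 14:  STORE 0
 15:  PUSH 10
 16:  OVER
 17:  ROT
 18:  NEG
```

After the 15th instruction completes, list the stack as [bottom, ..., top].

PUSH 0   0
DUP      0 0
MUL      0
PUSH 9   0 9
STORE 0  0
STORE 1  (empty)
PUSH 8   8
LOAD 0   8 9
EQ       0
NEG      0
POP      (empty)
PUSH -9  -9
PUSH -7  -9 -7
STORE 0  -9
PUSH 10  -9 10

[-9, 10]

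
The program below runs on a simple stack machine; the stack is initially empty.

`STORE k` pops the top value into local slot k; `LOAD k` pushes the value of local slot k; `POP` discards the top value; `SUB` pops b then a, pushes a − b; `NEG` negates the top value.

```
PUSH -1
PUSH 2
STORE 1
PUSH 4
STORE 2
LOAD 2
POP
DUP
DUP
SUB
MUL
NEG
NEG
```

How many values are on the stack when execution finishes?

PUSH -1 -> -1
PUSH 2  -> -1 2
STORE 1 -> -1
PUSH 4  -> -1 4
STORE 2 -> -1
LOAD 2  -> -1 4
POP     -> -1
DUP     -> -1 -1
DUP     -> -1 -1 -1
SUB     -> -1 0
MUL     -> 0
NEG     -> 0
NEG     -> 0

1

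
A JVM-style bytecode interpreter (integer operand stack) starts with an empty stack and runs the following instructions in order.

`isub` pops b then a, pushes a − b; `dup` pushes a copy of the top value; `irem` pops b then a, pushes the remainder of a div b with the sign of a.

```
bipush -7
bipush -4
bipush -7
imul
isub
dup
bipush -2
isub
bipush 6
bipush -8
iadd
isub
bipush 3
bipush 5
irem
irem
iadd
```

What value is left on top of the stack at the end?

-36

bipush -7 → [-7]
bipush -4 → [-7, -4]
bipush -7 → [-7, -4, -7]
imul      → [-7, 28]
isub      → [-35]
dup       → [-35, -35]
bipush -2 → [-35, -35, -2]
isub      → [-35, -33]
bipush 6  → [-35, -33, 6]
bipush -8 → [-35, -33, 6, -8]
iadd      → [-35, -33, -2]
isub      → [-35, -31]
bipush 3  → [-35, -31, 3]
bipush 5  → [-35, -31, 3, 5]
irem      → [-35, -31, 3]
irem      → [-35, -1]
iadd      → [-36]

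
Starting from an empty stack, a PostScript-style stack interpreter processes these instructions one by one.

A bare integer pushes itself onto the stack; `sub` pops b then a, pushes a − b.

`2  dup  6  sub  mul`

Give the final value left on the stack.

2   → 2
dup → 2 2
6   → 2 2 6
sub → 2 -4
mul → -8

-8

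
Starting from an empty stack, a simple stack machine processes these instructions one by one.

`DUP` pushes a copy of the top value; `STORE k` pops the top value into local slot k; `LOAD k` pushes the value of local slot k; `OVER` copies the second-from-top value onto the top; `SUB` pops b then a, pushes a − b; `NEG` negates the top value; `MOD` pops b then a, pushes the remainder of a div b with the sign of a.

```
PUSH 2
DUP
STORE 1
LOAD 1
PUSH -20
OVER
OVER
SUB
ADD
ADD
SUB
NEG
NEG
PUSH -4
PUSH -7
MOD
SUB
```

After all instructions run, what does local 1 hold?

PUSH 2    2
DUP       2 2
STORE 1   2
LOAD 1    2 2
PUSH -20  2 2 -20
OVER      2 2 -20 2
OVER      2 2 -20 2 -20
SUB       2 2 -20 22
ADD       2 2 2
ADD       2 4
SUB       -2
NEG       2
NEG       -2
PUSH -4   -2 -4
PUSH -7   -2 -4 -7
MOD       -2 -4
SUB       2

2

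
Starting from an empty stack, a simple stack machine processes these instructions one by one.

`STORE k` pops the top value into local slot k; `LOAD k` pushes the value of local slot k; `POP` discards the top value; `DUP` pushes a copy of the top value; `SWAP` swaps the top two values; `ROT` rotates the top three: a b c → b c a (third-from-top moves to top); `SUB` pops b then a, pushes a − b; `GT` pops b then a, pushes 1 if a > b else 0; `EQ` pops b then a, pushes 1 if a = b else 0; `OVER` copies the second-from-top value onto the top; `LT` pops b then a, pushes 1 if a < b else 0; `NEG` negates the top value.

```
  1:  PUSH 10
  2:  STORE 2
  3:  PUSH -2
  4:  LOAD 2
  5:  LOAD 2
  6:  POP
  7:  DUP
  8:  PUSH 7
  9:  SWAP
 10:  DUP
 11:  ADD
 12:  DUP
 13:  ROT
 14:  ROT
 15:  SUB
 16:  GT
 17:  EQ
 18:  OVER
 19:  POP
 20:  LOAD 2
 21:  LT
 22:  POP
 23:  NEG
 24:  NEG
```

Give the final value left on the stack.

PUSH 10 : 10
STORE 2 : (empty)
PUSH -2 : -2
LOAD 2  : -2 10
LOAD 2  : -2 10 10
POP     : -2 10
DUP     : -2 10 10
PUSH 7  : -2 10 10 7
SWAP    : -2 10 7 10
DUP     : -2 10 7 10 10
ADD     : -2 10 7 20
DUP     : -2 10 7 20 20
ROT     : -2 10 20 20 7
ROT     : -2 10 20 7 20
SUB     : -2 10 20 -13
GT      : -2 10 1
EQ      : -2 0
OVER    : -2 0 -2
POP     : -2 0
LOAD 2  : -2 0 10
LT      : -2 1
POP     : -2
NEG     : 2
NEG     : -2

-2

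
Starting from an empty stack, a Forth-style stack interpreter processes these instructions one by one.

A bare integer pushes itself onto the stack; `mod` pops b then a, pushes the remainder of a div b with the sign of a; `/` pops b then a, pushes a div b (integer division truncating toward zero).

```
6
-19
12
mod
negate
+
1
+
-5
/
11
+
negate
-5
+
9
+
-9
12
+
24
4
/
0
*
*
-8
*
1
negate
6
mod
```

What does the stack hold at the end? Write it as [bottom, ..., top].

6      : 6
-19    : 6 -19
12     : 6 -19 12
mod    : 6 -7
negate : 6 7
+      : 13
1      : 13 1
+      : 14
-5     : 14 -5
/      : -2
11     : -2 11
+      : 9
negate : -9
-5     : -9 -5
+      : -14
9      : -14 9
+      : -5
-9     : -5 -9
12     : -5 -9 12
+      : -5 3
24     : -5 3 24
4      : -5 3 24 4
/      : -5 3 6
0      : -5 3 6 0
*      : -5 3 0
*      : -5 0
-8     : -5 0 -8
*      : -5 0
1      : -5 0 1
negate : -5 0 -1
6      : -5 0 -1 6
mod    : -5 0 -1

[-5, 0, -1]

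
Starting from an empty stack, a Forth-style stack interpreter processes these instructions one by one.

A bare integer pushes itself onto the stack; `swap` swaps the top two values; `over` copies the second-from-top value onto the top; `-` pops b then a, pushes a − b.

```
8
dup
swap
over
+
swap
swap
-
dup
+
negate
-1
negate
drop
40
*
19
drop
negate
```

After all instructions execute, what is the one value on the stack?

-640

8      -> [8]
dup    -> [8, 8]
swap   -> [8, 8]
over   -> [8, 8, 8]
+      -> [8, 16]
swap   -> [16, 8]
swap   -> [8, 16]
-      -> [-8]
dup    -> [-8, -8]
+      -> [-16]
negate -> [16]
-1     -> [16, -1]
negate -> [16, 1]
drop   -> [16]
40     -> [16, 40]
*      -> [640]
19     -> [640, 19]
drop   -> [640]
negate -> [-640]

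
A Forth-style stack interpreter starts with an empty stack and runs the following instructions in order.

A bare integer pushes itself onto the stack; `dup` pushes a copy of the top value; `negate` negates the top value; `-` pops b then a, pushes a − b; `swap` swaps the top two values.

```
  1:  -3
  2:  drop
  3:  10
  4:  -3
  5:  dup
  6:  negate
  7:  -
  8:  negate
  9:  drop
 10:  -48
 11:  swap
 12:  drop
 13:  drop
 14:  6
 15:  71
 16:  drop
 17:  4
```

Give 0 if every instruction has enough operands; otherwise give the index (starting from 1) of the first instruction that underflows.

-3      [-3]
drop    []
10      [10]
-3      [10, -3]
dup     [10, -3, -3]
negate  [10, -3, 3]
-       [10, -6]
negate  [10, 6]
drop    [10]
-48     [10, -48]
swap    [-48, 10]
drop    [-48]
drop    []
6       [6]
71      [6, 71]
drop    [6]
4       [6, 4]

0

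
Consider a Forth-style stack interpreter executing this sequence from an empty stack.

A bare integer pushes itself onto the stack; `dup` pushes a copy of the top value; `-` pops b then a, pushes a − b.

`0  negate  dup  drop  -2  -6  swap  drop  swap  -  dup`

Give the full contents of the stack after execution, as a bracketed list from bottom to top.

[-6, -6]

0      → 0
negate → 0
dup    → 0 0
drop   → 0
-2     → 0 -2
-6     → 0 -2 -6
swap   → 0 -6 -2
drop   → 0 -6
swap   → -6 0
-      → -6
dup    → -6 -6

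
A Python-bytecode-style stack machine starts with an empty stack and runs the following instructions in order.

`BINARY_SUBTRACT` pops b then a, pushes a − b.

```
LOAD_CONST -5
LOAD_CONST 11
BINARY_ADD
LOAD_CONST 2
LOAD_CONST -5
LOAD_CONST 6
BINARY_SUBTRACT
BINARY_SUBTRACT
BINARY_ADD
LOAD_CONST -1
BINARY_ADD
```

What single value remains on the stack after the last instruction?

LOAD_CONST -5   : -5
LOAD_CONST 11   : -5 11
BINARY_ADD      : 6
LOAD_CONST 2    : 6 2
LOAD_CONST -5   : 6 2 -5
LOAD_CONST 6    : 6 2 -5 6
BINARY_SUBTRACT : 6 2 -11
BINARY_SUBTRACT : 6 13
BINARY_ADD      : 19
LOAD_CONST -1   : 19 -1
BINARY_ADD      : 18

18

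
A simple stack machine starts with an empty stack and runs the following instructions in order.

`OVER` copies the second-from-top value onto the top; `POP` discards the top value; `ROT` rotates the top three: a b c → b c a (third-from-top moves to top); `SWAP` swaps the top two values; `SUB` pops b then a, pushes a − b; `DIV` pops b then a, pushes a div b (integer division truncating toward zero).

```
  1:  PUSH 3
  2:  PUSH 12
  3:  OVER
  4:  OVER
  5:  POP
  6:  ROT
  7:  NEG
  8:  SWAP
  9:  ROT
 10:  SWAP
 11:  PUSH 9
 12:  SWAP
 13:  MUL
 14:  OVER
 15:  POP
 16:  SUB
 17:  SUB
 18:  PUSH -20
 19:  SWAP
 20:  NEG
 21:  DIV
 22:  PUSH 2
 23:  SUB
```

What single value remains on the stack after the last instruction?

-1

PUSH 3   : [3]
PUSH 12  : [3, 12]
OVER     : [3, 12, 3]
OVER     : [3, 12, 3, 12]
POP      : [3, 12, 3]
ROT      : [12, 3, 3]
NEG      : [12, 3, -3]
SWAP     : [12, -3, 3]
ROT      : [-3, 3, 12]
SWAP     : [-3, 12, 3]
PUSH 9   : [-3, 12, 3, 9]
SWAP     : [-3, 12, 9, 3]
MUL      : [-3, 12, 27]
OVER     : [-3, 12, 27, 12]
POP      : [-3, 12, 27]
SUB      : [-3, -15]
SUB      : [12]
PUSH -20 : [12, -20]
SWAP     : [-20, 12]
NEG      : [-20, -12]
DIV      : [1]
PUSH 2   : [1, 2]
SUB      : [-1]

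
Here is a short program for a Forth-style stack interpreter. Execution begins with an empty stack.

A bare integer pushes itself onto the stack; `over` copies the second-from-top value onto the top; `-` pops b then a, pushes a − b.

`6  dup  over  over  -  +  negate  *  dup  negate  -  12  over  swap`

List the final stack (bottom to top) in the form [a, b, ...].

6      → [6]
dup    → [6, 6]
over   → [6, 6, 6]
over   → [6, 6, 6, 6]
-      → [6, 6, 0]
+      → [6, 6]
negate → [6, -6]
*      → [-36]
dup    → [-36, -36]
negate → [-36, 36]
-      → [-72]
12     → [-72, 12]
over   → [-72, 12, -72]
swap   → [-72, -72, 12]

[-72, -72, 12]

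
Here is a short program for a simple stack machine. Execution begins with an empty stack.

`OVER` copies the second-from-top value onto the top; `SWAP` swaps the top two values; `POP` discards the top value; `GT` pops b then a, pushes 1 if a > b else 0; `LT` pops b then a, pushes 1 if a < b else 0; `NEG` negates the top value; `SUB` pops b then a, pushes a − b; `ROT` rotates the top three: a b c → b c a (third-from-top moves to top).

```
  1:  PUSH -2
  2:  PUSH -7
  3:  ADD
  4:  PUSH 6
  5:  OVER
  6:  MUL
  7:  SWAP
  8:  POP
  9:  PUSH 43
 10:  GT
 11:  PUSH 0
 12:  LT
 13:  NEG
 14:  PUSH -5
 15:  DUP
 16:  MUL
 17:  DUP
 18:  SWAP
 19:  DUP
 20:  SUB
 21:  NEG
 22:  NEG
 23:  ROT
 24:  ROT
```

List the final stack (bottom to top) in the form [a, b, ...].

PUSH -2  [-2]
PUSH -7  [-2, -7]
ADD      [-9]
PUSH 6   [-9, 6]
OVER     [-9, 6, -9]
MUL      [-9, -54]
SWAP     [-54, -9]
POP      [-54]
PUSH 43  [-54, 43]
GT       [0]
PUSH 0   [0, 0]
LT       [0]
NEG      [0]
PUSH -5  [0, -5]
DUP      [0, -5, -5]
MUL      [0, 25]
DUP      [0, 25, 25]
SWAP     [0, 25, 25]
DUP      [0, 25, 25, 25]
SUB      [0, 25, 0]
NEG      [0, 25, 0]
NEG      [0, 25, 0]
ROT      [25, 0, 0]
ROT      [0, 0, 25]

[0, 0, 25]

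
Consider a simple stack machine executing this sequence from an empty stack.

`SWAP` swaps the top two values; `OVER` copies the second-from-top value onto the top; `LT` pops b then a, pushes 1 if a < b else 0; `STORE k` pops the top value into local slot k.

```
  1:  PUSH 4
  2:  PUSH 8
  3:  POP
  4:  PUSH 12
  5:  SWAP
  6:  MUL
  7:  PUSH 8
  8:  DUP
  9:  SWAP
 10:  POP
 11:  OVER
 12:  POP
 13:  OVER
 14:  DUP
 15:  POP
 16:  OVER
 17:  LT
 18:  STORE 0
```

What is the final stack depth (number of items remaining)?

2

PUSH 4  : [4]
PUSH 8  : [4, 8]
POP     : [4]
PUSH 12 : [4, 12]
SWAP    : [12, 4]
MUL     : [48]
PUSH 8  : [48, 8]
DUP     : [48, 8, 8]
SWAP    : [48, 8, 8]
POP     : [48, 8]
OVER    : [48, 8, 48]
POP     : [48, 8]
OVER    : [48, 8, 48]
DUP     : [48, 8, 48, 48]
POP     : [48, 8, 48]
OVER    : [48, 8, 48, 8]
LT      : [48, 8, 0]
STORE 0 : [48, 8]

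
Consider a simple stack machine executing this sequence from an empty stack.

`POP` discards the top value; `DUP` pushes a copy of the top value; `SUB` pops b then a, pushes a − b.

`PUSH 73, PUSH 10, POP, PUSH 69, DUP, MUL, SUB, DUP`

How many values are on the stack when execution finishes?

2

PUSH 73 → [73]
PUSH 10 → [73, 10]
POP     → [73]
PUSH 69 → [73, 69]
DUP     → [73, 69, 69]
MUL     → [73, 4761]
SUB     → [-4688]
DUP     → [-4688, -4688]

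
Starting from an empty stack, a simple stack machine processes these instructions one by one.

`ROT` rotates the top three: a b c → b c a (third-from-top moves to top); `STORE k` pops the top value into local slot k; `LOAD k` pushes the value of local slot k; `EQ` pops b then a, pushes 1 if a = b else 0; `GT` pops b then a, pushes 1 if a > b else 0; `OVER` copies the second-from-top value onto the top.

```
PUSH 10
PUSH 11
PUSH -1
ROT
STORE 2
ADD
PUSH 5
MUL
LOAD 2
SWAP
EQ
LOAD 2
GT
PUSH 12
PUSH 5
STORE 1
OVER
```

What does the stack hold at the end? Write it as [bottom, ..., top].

[0, 12, 0]

PUSH 10 → [10]
PUSH 11 → [10, 11]
PUSH -1 → [10, 11, -1]
ROT     → [11, -1, 10]
STORE 2 → [11, -1]
ADD     → [10]
PUSH 5  → [10, 5]
MUL     → [50]
LOAD 2  → [50, 10]
SWAP    → [10, 50]
EQ      → [0]
LOAD 2  → [0, 10]
GT      → [0]
PUSH 12 → [0, 12]
PUSH 5  → [0, 12, 5]
STORE 1 → [0, 12]
OVER    → [0, 12, 0]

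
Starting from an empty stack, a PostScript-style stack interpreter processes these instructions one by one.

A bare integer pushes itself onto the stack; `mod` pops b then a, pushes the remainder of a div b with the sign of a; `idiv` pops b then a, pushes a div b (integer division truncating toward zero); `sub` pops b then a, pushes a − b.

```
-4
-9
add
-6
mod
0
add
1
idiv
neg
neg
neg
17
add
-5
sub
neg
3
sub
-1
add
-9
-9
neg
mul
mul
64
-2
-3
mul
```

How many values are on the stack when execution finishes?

3

-4    [-4]
-9    [-4, -9]
add   [-13]
-6    [-13, -6]
mod   [-1]
0     [-1, 0]
add   [-1]
1     [-1, 1]
idiv  [-1]
neg   [1]
neg   [-1]
neg   [1]
17    [1, 17]
add   [18]
-5    [18, -5]
sub   [23]
neg   [-23]
3     [-23, 3]
sub   [-26]
-1    [-26, -1]
add   [-27]
-9    [-27, -9]
-9    [-27, -9, -9]
neg   [-27, -9, 9]
mul   [-27, -81]
mul   [2187]
64    [2187, 64]
-2    [2187, 64, -2]
-3    [2187, 64, -2, -3]
mul   [2187, 64, 6]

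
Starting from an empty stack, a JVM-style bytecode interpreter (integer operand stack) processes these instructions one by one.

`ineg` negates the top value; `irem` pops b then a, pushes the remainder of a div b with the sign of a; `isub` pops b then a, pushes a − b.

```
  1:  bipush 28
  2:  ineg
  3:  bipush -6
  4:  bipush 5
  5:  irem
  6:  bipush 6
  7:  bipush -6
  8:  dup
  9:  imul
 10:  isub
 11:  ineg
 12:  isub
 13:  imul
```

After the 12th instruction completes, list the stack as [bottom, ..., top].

bipush 28 -> [28]
ineg      -> [-28]
bipush -6 -> [-28, -6]
bipush 5  -> [-28, -6, 5]
irem      -> [-28, -1]
bipush 6  -> [-28, -1, 6]
bipush -6 -> [-28, -1, 6, -6]
dup       -> [-28, -1, 6, -6, -6]
imul      -> [-28, -1, 6, 36]
isub      -> [-28, -1, -30]
ineg      -> [-28, -1, 30]
isub      -> [-28, -31]

[-28, -31]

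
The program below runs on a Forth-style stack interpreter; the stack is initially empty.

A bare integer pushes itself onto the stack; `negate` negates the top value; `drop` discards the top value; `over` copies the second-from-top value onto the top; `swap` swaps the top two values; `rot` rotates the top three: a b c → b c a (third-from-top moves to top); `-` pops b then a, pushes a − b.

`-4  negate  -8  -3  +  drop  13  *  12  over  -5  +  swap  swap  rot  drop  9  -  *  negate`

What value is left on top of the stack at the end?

-4     -> [-4]
negate -> [4]
-8     -> [4, -8]
-3     -> [4, -8, -3]
+      -> [4, -11]
drop   -> [4]
13     -> [4, 13]
*      -> [52]
12     -> [52, 12]
over   -> [52, 12, 52]
-5     -> [52, 12, 52, -5]
+      -> [52, 12, 47]
swap   -> [52, 47, 12]
swap   -> [52, 12, 47]
rot    -> [12, 47, 52]
drop   -> [12, 47]
9      -> [12, 47, 9]
-      -> [12, 38]
*      -> [456]
negate -> [-456]

-456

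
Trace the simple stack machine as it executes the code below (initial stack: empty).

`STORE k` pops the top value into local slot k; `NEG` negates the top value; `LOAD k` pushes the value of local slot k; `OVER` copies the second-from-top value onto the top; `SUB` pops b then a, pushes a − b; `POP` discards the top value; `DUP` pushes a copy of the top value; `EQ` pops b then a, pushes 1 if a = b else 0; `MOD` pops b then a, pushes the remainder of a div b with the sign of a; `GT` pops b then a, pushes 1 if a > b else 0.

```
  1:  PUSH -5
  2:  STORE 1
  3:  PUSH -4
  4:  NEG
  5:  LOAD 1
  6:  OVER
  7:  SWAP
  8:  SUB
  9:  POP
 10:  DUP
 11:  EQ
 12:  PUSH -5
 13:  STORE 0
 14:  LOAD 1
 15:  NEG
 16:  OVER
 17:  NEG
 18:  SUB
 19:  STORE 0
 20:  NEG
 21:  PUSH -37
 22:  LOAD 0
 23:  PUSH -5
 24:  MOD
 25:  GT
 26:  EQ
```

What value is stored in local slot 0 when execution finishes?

6

PUSH -5  -> -5
STORE 1  -> (empty)
PUSH -4  -> -4
NEG      -> 4
LOAD 1   -> 4 -5
OVER     -> 4 -5 4
SWAP     -> 4 4 -5
SUB      -> 4 9
POP      -> 4
DUP      -> 4 4
EQ       -> 1
PUSH -5  -> 1 -5
STORE 0  -> 1
LOAD 1   -> 1 -5
NEG      -> 1 5
OVER     -> 1 5 1
NEG      -> 1 5 -1
SUB      -> 1 6
STORE 0  -> 1
NEG      -> -1
PUSH -37 -> -1 -37
LOAD 0   -> -1 -37 6
PUSH -5  -> -1 -37 6 -5
MOD      -> -1 -37 1
GT       -> -1 0
EQ       -> 0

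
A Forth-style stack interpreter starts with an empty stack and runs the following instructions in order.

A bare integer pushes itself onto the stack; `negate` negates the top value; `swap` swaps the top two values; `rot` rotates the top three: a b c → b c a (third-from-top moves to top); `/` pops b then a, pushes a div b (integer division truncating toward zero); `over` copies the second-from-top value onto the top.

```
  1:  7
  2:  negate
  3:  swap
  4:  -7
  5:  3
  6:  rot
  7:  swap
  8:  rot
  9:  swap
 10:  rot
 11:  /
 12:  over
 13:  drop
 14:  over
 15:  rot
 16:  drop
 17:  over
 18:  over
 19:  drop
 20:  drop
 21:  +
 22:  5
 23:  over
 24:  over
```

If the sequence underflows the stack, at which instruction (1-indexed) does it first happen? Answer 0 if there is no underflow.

7      → 7
negate → -7
swap  — needs 2 operands, stack has 1 → underflow

3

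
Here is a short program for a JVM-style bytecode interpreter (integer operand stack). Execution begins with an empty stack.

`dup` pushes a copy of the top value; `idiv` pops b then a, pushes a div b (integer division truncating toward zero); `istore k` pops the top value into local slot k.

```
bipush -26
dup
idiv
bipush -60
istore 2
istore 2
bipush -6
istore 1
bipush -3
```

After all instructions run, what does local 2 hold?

bipush -26 : -26
dup        : -26 -26
idiv       : 1
bipush -60 : 1 -60
istore 2   : 1
istore 2   : (empty)
bipush -6  : -6
istore 1   : (empty)
bipush -3  : -3

1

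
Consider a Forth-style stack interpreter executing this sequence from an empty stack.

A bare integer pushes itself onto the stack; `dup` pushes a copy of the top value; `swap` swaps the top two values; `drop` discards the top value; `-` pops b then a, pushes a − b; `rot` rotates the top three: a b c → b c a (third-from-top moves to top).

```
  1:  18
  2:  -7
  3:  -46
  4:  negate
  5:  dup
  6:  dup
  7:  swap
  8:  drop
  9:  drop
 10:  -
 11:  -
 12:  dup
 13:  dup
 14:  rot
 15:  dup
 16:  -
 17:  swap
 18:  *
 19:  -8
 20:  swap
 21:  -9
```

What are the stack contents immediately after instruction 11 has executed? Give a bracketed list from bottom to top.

18     → [18]
-7     → [18, -7]
-46    → [18, -7, -46]
negate → [18, -7, 46]
dup    → [18, -7, 46, 46]
dup    → [18, -7, 46, 46, 46]
swap   → [18, -7, 46, 46, 46]
drop   → [18, -7, 46, 46]
drop   → [18, -7, 46]
-      → [18, -53]
-      → [71]

[71]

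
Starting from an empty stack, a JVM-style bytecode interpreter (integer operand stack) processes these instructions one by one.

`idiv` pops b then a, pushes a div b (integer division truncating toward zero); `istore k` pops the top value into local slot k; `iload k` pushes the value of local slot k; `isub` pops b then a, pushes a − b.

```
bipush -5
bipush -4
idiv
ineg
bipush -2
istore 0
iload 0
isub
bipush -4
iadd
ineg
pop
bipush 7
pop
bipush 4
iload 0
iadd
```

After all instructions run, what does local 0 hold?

-2

bipush -5 : [-5]
bipush -4 : [-5, -4]
idiv      : [1]
ineg      : [-1]
bipush -2 : [-1, -2]
istore 0  : [-1]
iload 0   : [-1, -2]
isub      : [1]
bipush -4 : [1, -4]
iadd      : [-3]
ineg      : [3]
pop       : []
bipush 7  : [7]
pop       : []
bipush 4  : [4]
iload 0   : [4, -2]
iadd      : [2]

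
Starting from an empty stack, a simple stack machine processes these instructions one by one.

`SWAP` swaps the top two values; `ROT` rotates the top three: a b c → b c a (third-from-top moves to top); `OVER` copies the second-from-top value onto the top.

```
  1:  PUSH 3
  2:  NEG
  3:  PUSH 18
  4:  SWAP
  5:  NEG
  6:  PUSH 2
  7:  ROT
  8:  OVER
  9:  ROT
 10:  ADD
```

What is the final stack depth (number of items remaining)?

3

PUSH 3  -> [3]
NEG     -> [-3]
PUSH 18 -> [-3, 18]
SWAP    -> [18, -3]
NEG     -> [18, 3]
PUSH 2  -> [18, 3, 2]
ROT     -> [3, 2, 18]
OVER    -> [3, 2, 18, 2]
ROT     -> [3, 18, 2, 2]
ADD     -> [3, 18, 4]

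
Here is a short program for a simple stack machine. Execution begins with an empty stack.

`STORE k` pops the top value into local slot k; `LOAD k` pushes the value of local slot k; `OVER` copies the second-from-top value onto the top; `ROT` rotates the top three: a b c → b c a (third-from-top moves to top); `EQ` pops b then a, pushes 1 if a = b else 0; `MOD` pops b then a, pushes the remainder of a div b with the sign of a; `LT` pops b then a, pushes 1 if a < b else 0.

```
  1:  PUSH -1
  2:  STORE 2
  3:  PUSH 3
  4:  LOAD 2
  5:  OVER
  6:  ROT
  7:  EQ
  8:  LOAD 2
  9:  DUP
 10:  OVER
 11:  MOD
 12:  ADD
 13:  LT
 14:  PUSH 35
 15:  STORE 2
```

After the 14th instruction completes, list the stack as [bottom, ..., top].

PUSH -1 : [-1]
STORE 2 : []
PUSH 3  : [3]
LOAD 2  : [3, -1]
OVER    : [3, -1, 3]
ROT     : [-1, 3, 3]
EQ      : [-1, 1]
LOAD 2  : [-1, 1, -1]
DUP     : [-1, 1, -1, -1]
OVER    : [-1, 1, -1, -1, -1]
MOD     : [-1, 1, -1, 0]
ADD     : [-1, 1, -1]
LT      : [-1, 0]
PUSH 35 : [-1, 0, 35]

[-1, 0, 35]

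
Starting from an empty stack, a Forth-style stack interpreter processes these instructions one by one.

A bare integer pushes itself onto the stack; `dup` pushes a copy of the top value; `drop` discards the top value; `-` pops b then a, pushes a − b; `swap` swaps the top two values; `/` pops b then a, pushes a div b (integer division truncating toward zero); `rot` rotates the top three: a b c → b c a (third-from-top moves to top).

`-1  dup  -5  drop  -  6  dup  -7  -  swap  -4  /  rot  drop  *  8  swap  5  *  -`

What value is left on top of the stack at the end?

73

-1   → [-1]
dup  → [-1, -1]
-5   → [-1, -1, -5]
drop → [-1, -1]
-    → [0]
6    → [0, 6]
dup  → [0, 6, 6]
-7   → [0, 6, 6, -7]
-    → [0, 6, 13]
swap → [0, 13, 6]
-4   → [0, 13, 6, -4]
/    → [0, 13, -1]
rot  → [13, -1, 0]
drop → [13, -1]
*    → [-13]
8    → [-13, 8]
swap → [8, -13]
5    → [8, -13, 5]
*    → [8, -65]
-    → [73]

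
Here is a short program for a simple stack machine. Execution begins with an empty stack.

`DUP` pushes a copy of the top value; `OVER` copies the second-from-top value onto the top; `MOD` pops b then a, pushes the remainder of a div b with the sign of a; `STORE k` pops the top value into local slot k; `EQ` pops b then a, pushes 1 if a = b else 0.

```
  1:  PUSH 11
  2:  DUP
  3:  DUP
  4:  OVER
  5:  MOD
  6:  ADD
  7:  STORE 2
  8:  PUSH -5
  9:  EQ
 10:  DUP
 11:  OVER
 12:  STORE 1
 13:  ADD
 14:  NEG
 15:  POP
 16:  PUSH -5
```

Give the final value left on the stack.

-5

PUSH 11 → [11]
DUP     → [11, 11]
DUP     → [11, 11, 11]
OVER    → [11, 11, 11, 11]
MOD     → [11, 11, 0]
ADD     → [11, 11]
STORE 2 → [11]
PUSH -5 → [11, -5]
EQ      → [0]
DUP     → [0, 0]
OVER    → [0, 0, 0]
STORE 1 → [0, 0]
ADD     → [0]
NEG     → [0]
POP     → []
PUSH -5 → [-5]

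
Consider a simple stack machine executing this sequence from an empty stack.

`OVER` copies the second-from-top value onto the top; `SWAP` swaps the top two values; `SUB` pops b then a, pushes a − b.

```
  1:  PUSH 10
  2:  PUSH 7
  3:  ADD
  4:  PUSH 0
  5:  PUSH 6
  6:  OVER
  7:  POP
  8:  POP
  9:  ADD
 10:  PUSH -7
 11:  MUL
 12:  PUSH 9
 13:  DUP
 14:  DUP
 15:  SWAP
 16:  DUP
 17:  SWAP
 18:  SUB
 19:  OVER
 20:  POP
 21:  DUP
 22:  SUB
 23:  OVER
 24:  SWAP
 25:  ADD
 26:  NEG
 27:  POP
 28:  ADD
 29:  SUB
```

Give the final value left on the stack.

PUSH 10  [10]
PUSH 7   [10, 7]
ADD      [17]
PUSH 0   [17, 0]
PUSH 6   [17, 0, 6]
OVER     [17, 0, 6, 0]
POP      [17, 0, 6]
POP      [17, 0]
ADD      [17]
PUSH -7  [17, -7]
MUL      [-119]
PUSH 9   [-119, 9]
DUP      [-119, 9, 9]
DUP      [-119, 9, 9, 9]
SWAP     [-119, 9, 9, 9]
DUP      [-119, 9, 9, 9, 9]
SWAP     [-119, 9, 9, 9, 9]
SUB      [-119, 9, 9, 0]
OVER     [-119, 9, 9, 0, 9]
POP      [-119, 9, 9, 0]
DUP      [-119, 9, 9, 0, 0]
SUB      [-119, 9, 9, 0]
OVER     [-119, 9, 9, 0, 9]
SWAP     [-119, 9, 9, 9, 0]
ADD      [-119, 9, 9, 9]
NEG      [-119, 9, 9, -9]
POP      [-119, 9, 9]
ADD      [-119, 18]
SUB      [-137]

-137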